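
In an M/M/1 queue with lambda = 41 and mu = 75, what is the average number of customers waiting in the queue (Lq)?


rho = 41/75; Lq = rho^2/(1-rho) = 0.66

0.66


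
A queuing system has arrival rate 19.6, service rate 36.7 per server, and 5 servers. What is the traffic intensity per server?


rho = lambda / (c * mu) = 19.6 / (5 * 36.7) = 0.1068

0.1068


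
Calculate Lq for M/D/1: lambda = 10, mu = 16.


M/D/1: Lq = rho^2 / (2*(1-rho)) where rho = 10/16; Lq = 0.52

0.52


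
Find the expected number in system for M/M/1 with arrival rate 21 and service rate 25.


rho = 21/25; L = rho/(1-rho) = 5.25

5.25


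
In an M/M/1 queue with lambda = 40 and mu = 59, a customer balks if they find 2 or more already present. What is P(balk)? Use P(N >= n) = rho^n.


P(N >= 2) = rho^2 = (40/59)^2 = 0.4596

0.4596


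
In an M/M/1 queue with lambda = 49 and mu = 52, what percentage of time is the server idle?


Idle fraction = (1 - rho) * 100 = (1 - 49/52) * 100 = 5.8%

5.8%


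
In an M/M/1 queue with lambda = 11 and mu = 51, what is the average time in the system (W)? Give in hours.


W = 1/(mu - lambda) = 1/(51 - 11) = 0.025 hours

0.025 hours


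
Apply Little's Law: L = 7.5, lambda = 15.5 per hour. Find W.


W = L / lambda = 7.5 / 15.5 = 0.4839 hours

0.4839 hours


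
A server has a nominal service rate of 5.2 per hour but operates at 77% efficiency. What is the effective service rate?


Effective rate = mu * efficiency = 5.2 * 0.77 = 4.0 per hour

4.0 per hour


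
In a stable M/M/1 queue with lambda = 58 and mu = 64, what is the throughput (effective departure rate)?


For a stable queue (lambda < mu), throughput = lambda = 58 per hour

58 per hour


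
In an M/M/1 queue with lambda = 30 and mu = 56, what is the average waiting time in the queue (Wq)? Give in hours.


rho = 30/56; Wq = rho/(mu - lambda) = 0.0206 hours

0.0206 hours


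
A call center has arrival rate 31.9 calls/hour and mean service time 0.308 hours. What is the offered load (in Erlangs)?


Offered load a = lambda * E[S] = 31.9 * 0.308 = 9.83 Erlangs

9.83 Erlangs


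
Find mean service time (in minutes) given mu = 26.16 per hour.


Mean service time = 60/mu = 60/26.16 = 2.29 minutes

2.29 minutes


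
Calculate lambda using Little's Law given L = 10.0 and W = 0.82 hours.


lambda = L / W = 10.0 / 0.82 = 12.2 per hour

12.2 per hour


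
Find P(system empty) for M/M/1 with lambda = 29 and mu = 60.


P0 = 1 - rho = 1 - 29/60 = 0.5167

0.5167


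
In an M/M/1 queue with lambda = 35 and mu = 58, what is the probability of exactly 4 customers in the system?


rho = 35/58; P(n) = (1-rho)*rho^n = (1-35/58)*(35/58)^4 = 0.0526

0.0526


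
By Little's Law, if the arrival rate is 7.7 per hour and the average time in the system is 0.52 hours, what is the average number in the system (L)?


L = lambda * W = 7.7 * 0.52 = 4.0

4.0


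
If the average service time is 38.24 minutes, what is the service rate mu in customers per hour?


mu = 60 / avg_service_time = 60 / 38.24 = 1.57 per hour

1.57 per hour


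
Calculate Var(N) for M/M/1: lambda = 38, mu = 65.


rho = 38/65; Var(N) = rho/(1-rho)^2 = 3.39

3.39


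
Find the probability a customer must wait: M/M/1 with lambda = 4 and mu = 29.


P(wait) = rho = lambda/mu = 4/29 = 0.1379

0.1379


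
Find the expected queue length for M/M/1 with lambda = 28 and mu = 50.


rho = 28/50; Lq = rho^2/(1-rho) = 0.71

0.71


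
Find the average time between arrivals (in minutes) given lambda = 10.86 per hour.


Mean interarrival time = 60/lambda = 60/10.86 = 5.52 minutes

5.52 minutes


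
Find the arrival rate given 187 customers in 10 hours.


lambda = total arrivals / time = 187 / 10 = 18.7 per hour

18.7 per hour


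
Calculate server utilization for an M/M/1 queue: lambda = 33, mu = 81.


rho = lambda/mu = 33/81 = 0.4074

0.4074


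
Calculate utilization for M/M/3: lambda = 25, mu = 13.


rho = lambda/(c*mu) = 25/(3*13) = 0.641

0.641


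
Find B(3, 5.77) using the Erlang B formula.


B(N,A) = (A^N/N!) / sum(A^k/k!, k=0..N) with N=3, A=5.77 = 0.5776

0.5776


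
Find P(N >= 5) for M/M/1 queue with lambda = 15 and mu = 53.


P(N >= 5) = rho^5 = (15/53)^5 = 0.0018

0.0018


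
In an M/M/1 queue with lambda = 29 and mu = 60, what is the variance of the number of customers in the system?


rho = 29/60; Var(N) = rho/(1-rho)^2 = 1.81

1.81


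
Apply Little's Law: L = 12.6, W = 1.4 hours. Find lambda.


lambda = L / W = 12.6 / 1.4 = 9.0 per hour

9.0 per hour


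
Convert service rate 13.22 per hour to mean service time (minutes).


Mean service time = 60/mu = 60/13.22 = 4.54 minutes

4.54 minutes


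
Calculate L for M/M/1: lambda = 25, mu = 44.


rho = 25/44; L = rho/(1-rho) = 1.32

1.32


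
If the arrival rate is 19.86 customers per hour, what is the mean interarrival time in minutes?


Mean interarrival time = 60/lambda = 60/19.86 = 3.02 minutes

3.02 minutes


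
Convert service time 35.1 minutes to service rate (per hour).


mu = 60 / avg_service_time = 60 / 35.1 = 1.71 per hour

1.71 per hour


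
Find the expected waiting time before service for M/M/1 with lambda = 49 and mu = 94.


rho = 49/94; Wq = rho/(mu - lambda) = 0.0116 hours

0.0116 hours


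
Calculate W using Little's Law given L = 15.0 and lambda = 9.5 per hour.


W = L / lambda = 15.0 / 9.5 = 1.5789 hours

1.5789 hours


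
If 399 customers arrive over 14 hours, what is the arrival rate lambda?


lambda = total arrivals / time = 399 / 14 = 28.5 per hour

28.5 per hour


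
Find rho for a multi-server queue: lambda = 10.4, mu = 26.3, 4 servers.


rho = lambda / (c * mu) = 10.4 / (4 * 26.3) = 0.0989

0.0989


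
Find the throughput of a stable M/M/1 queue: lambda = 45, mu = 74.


For a stable queue (lambda < mu), throughput = lambda = 45 per hour

45 per hour


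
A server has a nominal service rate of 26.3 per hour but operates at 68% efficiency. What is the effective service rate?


Effective rate = mu * efficiency = 26.3 * 0.68 = 17.88 per hour

17.88 per hour


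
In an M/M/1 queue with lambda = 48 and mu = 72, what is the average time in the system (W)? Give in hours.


W = 1/(mu - lambda) = 1/(72 - 48) = 0.0417 hours

0.0417 hours


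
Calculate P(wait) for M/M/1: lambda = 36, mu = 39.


P(wait) = rho = lambda/mu = 36/39 = 0.9231

0.9231


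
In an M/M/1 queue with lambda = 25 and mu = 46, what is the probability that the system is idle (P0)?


P0 = 1 - rho = 1 - 25/46 = 0.4565

0.4565


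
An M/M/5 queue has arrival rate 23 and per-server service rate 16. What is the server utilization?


rho = lambda/(c*mu) = 23/(5*16) = 0.2875

0.2875


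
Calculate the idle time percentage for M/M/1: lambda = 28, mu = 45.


Idle fraction = (1 - rho) * 100 = (1 - 28/45) * 100 = 37.8%

37.8%


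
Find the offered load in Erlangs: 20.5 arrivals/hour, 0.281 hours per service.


Offered load a = lambda * E[S] = 20.5 * 0.281 = 5.76 Erlangs

5.76 Erlangs


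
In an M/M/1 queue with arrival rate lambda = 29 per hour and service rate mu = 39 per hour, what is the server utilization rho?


rho = lambda/mu = 29/39 = 0.7436

0.7436


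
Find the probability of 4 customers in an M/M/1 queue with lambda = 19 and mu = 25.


rho = 19/25; P(n) = (1-rho)*rho^n = (1-19/25)*(19/25)^4 = 0.0801

0.0801


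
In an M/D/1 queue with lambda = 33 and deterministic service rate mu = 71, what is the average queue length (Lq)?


M/D/1: Lq = rho^2 / (2*(1-rho)) where rho = 33/71; Lq = 0.2

0.2


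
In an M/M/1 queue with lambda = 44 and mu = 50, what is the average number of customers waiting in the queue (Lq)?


rho = 44/50; Lq = rho^2/(1-rho) = 6.45

6.45


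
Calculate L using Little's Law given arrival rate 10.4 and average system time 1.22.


L = lambda * W = 10.4 * 1.22 = 12.69

12.69


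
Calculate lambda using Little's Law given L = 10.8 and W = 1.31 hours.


lambda = L / W = 10.8 / 1.31 = 8.24 per hour

8.24 per hour


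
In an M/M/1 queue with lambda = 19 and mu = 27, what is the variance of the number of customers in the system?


rho = 19/27; Var(N) = rho/(1-rho)^2 = 8.02

8.02


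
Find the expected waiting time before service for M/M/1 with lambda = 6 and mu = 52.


rho = 6/52; Wq = rho/(mu - lambda) = 0.0025 hours

0.0025 hours


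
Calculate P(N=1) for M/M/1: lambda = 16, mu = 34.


rho = 16/34; P(n) = (1-rho)*rho^n = (1-16/34)*(16/34)^1 = 0.2491

0.2491


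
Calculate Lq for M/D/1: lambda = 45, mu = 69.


M/D/1: Lq = rho^2 / (2*(1-rho)) where rho = 45/69; Lq = 0.61

0.61


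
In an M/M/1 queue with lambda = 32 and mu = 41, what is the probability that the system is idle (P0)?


P0 = 1 - rho = 1 - 32/41 = 0.2195

0.2195


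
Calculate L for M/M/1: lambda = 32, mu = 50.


rho = 32/50; L = rho/(1-rho) = 1.78

1.78


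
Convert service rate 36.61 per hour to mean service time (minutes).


Mean service time = 60/mu = 60/36.61 = 1.64 minutes

1.64 minutes


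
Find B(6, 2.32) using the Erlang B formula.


B(N,A) = (A^N/N!) / sum(A^k/k!, k=0..N) with N=6, A=2.32 = 0.0215

0.0215


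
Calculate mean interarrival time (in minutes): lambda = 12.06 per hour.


Mean interarrival time = 60/lambda = 60/12.06 = 4.98 minutes

4.98 minutes


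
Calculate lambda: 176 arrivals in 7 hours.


lambda = total arrivals / time = 176 / 7 = 25.14 per hour

25.14 per hour


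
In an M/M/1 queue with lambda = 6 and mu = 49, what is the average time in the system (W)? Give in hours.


W = 1/(mu - lambda) = 1/(49 - 6) = 0.0233 hours

0.0233 hours


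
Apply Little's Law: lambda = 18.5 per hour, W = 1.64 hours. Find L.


L = lambda * W = 18.5 * 1.64 = 30.34

30.34


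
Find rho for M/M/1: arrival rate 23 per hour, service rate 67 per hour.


rho = lambda/mu = 23/67 = 0.3433

0.3433


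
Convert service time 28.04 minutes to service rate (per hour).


mu = 60 / avg_service_time = 60 / 28.04 = 2.14 per hour

2.14 per hour


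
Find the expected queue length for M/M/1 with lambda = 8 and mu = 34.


rho = 8/34; Lq = rho^2/(1-rho) = 0.07

0.07


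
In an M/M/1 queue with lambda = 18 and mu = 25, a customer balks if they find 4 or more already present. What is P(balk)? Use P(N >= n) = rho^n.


P(N >= 4) = rho^4 = (18/25)^4 = 0.2687

0.2687


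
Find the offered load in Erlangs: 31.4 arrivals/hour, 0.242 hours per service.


Offered load a = lambda * E[S] = 31.4 * 0.242 = 7.6 Erlangs

7.6 Erlangs


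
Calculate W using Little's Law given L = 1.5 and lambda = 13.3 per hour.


W = L / lambda = 1.5 / 13.3 = 0.1128 hours

0.1128 hours


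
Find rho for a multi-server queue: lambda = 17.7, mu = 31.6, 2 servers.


rho = lambda / (c * mu) = 17.7 / (2 * 31.6) = 0.2801

0.2801


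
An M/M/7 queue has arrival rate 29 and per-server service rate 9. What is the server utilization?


rho = lambda/(c*mu) = 29/(7*9) = 0.4603

0.4603


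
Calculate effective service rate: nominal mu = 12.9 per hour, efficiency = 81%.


Effective rate = mu * efficiency = 12.9 * 0.81 = 10.45 per hour

10.45 per hour


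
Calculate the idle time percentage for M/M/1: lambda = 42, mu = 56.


Idle fraction = (1 - rho) * 100 = (1 - 42/56) * 100 = 25.0%

25.0%


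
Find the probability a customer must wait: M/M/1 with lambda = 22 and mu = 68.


P(wait) = rho = lambda/mu = 22/68 = 0.3235

0.3235


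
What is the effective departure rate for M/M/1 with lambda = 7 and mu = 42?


For a stable queue (lambda < mu), throughput = lambda = 7 per hour

7 per hour


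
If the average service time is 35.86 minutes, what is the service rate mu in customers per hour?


mu = 60 / avg_service_time = 60 / 35.86 = 1.67 per hour

1.67 per hour


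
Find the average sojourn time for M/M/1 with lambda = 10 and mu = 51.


W = 1/(mu - lambda) = 1/(51 - 10) = 0.0244 hours

0.0244 hours


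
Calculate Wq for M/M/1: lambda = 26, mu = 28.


rho = 26/28; Wq = rho/(mu - lambda) = 0.4643 hours

0.4643 hours


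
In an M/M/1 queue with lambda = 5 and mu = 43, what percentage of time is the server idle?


Idle fraction = (1 - rho) * 100 = (1 - 5/43) * 100 = 88.4%

88.4%


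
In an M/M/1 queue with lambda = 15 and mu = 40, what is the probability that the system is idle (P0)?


P0 = 1 - rho = 1 - 15/40 = 0.625

0.625


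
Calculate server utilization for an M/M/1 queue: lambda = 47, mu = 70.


rho = lambda/mu = 47/70 = 0.6714

0.6714


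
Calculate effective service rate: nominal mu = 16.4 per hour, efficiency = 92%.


Effective rate = mu * efficiency = 16.4 * 0.92 = 15.09 per hour

15.09 per hour


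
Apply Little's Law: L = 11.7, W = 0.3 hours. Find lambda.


lambda = L / W = 11.7 / 0.3 = 39.0 per hour

39.0 per hour


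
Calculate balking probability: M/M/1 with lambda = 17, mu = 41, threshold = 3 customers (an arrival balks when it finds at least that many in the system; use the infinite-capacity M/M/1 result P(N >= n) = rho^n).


P(N >= 3) = rho^3 = (17/41)^3 = 0.0713

0.0713


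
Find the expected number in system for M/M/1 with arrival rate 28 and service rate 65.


rho = 28/65; L = rho/(1-rho) = 0.76

0.76


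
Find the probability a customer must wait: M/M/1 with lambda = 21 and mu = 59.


P(wait) = rho = lambda/mu = 21/59 = 0.3559

0.3559


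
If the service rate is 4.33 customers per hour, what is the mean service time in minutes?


Mean service time = 60/mu = 60/4.33 = 13.86 minutes

13.86 minutes


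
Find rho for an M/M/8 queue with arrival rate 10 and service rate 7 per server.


rho = lambda/(c*mu) = 10/(8*7) = 0.1786

0.1786


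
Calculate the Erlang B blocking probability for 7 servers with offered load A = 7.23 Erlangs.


B(N,A) = (A^N/N!) / sum(A^k/k!, k=0..N) with N=7, A=7.23 = 0.263

0.263


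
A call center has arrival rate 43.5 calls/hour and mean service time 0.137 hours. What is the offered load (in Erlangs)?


Offered load a = lambda * E[S] = 43.5 * 0.137 = 5.96 Erlangs

5.96 Erlangs


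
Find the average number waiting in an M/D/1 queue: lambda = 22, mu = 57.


M/D/1: Lq = rho^2 / (2*(1-rho)) where rho = 22/57; Lq = 0.12

0.12


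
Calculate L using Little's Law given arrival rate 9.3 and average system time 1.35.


L = lambda * W = 9.3 * 1.35 = 12.56

12.56


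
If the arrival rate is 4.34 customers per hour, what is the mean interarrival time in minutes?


Mean interarrival time = 60/lambda = 60/4.34 = 13.82 minutes

13.82 minutes


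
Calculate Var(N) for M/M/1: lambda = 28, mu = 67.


rho = 28/67; Var(N) = rho/(1-rho)^2 = 1.23

1.23


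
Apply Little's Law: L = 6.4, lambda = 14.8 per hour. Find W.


W = L / lambda = 6.4 / 14.8 = 0.4324 hours

0.4324 hours


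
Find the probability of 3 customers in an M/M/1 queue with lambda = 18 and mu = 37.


rho = 18/37; P(n) = (1-rho)*rho^n = (1-18/37)*(18/37)^3 = 0.0591

0.0591


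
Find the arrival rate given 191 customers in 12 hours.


lambda = total arrivals / time = 191 / 12 = 15.92 per hour

15.92 per hour


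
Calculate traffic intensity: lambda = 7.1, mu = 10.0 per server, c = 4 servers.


rho = lambda / (c * mu) = 7.1 / (4 * 10.0) = 0.1775

0.1775


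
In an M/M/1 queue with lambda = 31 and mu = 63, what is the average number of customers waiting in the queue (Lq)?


rho = 31/63; Lq = rho^2/(1-rho) = 0.48

0.48


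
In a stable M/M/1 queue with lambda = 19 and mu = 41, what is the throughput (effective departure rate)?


For a stable queue (lambda < mu), throughput = lambda = 19 per hour

19 per hour


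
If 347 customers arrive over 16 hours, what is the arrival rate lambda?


lambda = total arrivals / time = 347 / 16 = 21.69 per hour

21.69 per hour


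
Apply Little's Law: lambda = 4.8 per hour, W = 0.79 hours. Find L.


L = lambda * W = 4.8 * 0.79 = 3.79

3.79


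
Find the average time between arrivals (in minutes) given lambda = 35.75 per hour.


Mean interarrival time = 60/lambda = 60/35.75 = 1.68 minutes

1.68 minutes


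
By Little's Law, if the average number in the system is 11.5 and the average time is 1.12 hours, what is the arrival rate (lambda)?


lambda = L / W = 11.5 / 1.12 = 10.27 per hour

10.27 per hour


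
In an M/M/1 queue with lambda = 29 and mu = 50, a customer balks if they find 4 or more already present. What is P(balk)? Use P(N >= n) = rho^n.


P(N >= 4) = rho^4 = (29/50)^4 = 0.1132

0.1132


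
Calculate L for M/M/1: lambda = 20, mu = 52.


rho = 20/52; L = rho/(1-rho) = 0.63

0.63


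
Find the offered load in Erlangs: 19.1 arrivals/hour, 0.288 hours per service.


Offered load a = lambda * E[S] = 19.1 * 0.288 = 5.5 Erlangs

5.5 Erlangs


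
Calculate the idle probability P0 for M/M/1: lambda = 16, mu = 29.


P0 = 1 - rho = 1 - 16/29 = 0.4483

0.4483


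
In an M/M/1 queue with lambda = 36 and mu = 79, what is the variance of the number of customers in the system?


rho = 36/79; Var(N) = rho/(1-rho)^2 = 1.54

1.54


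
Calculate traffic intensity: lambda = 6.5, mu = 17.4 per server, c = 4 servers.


rho = lambda / (c * mu) = 6.5 / (4 * 17.4) = 0.0934

0.0934


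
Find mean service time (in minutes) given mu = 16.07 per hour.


Mean service time = 60/mu = 60/16.07 = 3.73 minutes

3.73 minutes


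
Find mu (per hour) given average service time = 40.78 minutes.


mu = 60 / avg_service_time = 60 / 40.78 = 1.47 per hour

1.47 per hour


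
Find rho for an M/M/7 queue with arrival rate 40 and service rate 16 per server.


rho = lambda/(c*mu) = 40/(7*16) = 0.3571

0.3571


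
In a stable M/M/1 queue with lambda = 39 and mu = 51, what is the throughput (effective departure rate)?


For a stable queue (lambda < mu), throughput = lambda = 39 per hour

39 per hour


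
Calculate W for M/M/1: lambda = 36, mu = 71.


W = 1/(mu - lambda) = 1/(71 - 36) = 0.0286 hours

0.0286 hours


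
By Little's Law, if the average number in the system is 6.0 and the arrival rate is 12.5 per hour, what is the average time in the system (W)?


W = L / lambda = 6.0 / 12.5 = 0.48 hours

0.48 hours


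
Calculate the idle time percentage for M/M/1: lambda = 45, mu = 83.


Idle fraction = (1 - rho) * 100 = (1 - 45/83) * 100 = 45.8%

45.8%


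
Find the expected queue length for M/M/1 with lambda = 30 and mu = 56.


rho = 30/56; Lq = rho^2/(1-rho) = 0.62

0.62


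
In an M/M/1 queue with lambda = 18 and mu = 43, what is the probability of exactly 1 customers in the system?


rho = 18/43; P(n) = (1-rho)*rho^n = (1-18/43)*(18/43)^1 = 0.2434

0.2434


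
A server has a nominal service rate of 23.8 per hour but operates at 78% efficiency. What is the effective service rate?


Effective rate = mu * efficiency = 23.8 * 0.78 = 18.56 per hour

18.56 per hour


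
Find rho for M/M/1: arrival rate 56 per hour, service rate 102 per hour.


rho = lambda/mu = 56/102 = 0.549

0.549


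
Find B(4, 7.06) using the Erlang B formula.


B(N,A) = (A^N/N!) / sum(A^k/k!, k=0..N) with N=4, A=7.06 = 0.5305

0.5305


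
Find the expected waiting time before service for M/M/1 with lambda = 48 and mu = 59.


rho = 48/59; Wq = rho/(mu - lambda) = 0.074 hours

0.074 hours


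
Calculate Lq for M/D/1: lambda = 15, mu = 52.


M/D/1: Lq = rho^2 / (2*(1-rho)) where rho = 15/52; Lq = 0.06

0.06


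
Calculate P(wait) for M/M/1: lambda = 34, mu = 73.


P(wait) = rho = lambda/mu = 34/73 = 0.4658

0.4658


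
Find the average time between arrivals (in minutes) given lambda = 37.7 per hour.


Mean interarrival time = 60/lambda = 60/37.7 = 1.59 minutes

1.59 minutes


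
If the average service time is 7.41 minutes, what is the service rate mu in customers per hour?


mu = 60 / avg_service_time = 60 / 7.41 = 8.1 per hour

8.1 per hour


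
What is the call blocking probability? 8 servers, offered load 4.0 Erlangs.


B(N,A) = (A^N/N!) / sum(A^k/k!, k=0..N) with N=8, A=4.0 = 0.0304

0.0304


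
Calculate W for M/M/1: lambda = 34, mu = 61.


W = 1/(mu - lambda) = 1/(61 - 34) = 0.037 hours

0.037 hours


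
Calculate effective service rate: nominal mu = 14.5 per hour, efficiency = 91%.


Effective rate = mu * efficiency = 14.5 * 0.91 = 13.2 per hour

13.2 per hour


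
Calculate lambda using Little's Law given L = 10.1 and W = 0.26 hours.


lambda = L / W = 10.1 / 0.26 = 38.85 per hour

38.85 per hour


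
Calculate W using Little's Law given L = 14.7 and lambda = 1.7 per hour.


W = L / lambda = 14.7 / 1.7 = 8.6471 hours

8.6471 hours


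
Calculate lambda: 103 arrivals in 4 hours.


lambda = total arrivals / time = 103 / 4 = 25.75 per hour

25.75 per hour


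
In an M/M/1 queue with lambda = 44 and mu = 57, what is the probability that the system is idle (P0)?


P0 = 1 - rho = 1 - 44/57 = 0.2281

0.2281


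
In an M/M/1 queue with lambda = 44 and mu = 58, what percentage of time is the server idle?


Idle fraction = (1 - rho) * 100 = (1 - 44/58) * 100 = 24.1%

24.1%


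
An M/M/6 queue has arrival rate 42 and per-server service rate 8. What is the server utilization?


rho = lambda/(c*mu) = 42/(6*8) = 0.875

0.875


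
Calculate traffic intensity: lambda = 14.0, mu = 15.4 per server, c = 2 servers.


rho = lambda / (c * mu) = 14.0 / (2 * 15.4) = 0.4545

0.4545


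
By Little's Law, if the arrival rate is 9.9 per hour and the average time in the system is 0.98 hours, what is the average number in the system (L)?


L = lambda * W = 9.9 * 0.98 = 9.7

9.7


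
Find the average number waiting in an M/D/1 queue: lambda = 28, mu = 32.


M/D/1: Lq = rho^2 / (2*(1-rho)) where rho = 28/32; Lq = 3.06

3.06


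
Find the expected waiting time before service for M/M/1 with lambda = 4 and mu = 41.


rho = 4/41; Wq = rho/(mu - lambda) = 0.0026 hours

0.0026 hours


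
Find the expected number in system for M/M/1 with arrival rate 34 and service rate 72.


rho = 34/72; L = rho/(1-rho) = 0.89

0.89


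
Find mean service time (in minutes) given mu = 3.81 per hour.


Mean service time = 60/mu = 60/3.81 = 15.75 minutes

15.75 minutes


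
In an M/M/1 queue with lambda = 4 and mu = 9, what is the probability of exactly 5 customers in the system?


rho = 4/9; P(n) = (1-rho)*rho^n = (1-4/9)*(4/9)^5 = 0.0096

0.0096


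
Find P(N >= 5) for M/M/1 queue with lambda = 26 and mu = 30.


P(N >= 5) = rho^5 = (26/30)^5 = 0.4889

0.4889


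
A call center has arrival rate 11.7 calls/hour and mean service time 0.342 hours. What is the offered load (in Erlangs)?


Offered load a = lambda * E[S] = 11.7 * 0.342 = 4.0 Erlangs

4.0 Erlangs


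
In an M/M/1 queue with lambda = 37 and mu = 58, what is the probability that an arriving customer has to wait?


P(wait) = rho = lambda/mu = 37/58 = 0.6379

0.6379


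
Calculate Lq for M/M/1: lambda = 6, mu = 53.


rho = 6/53; Lq = rho^2/(1-rho) = 0.01

0.01


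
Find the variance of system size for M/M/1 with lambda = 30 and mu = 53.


rho = 30/53; Var(N) = rho/(1-rho)^2 = 3.01

3.01


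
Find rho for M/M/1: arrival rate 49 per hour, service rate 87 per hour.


rho = lambda/mu = 49/87 = 0.5632

0.5632


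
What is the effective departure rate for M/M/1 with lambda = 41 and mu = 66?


For a stable queue (lambda < mu), throughput = lambda = 41 per hour

41 per hour


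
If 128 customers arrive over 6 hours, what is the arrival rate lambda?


lambda = total arrivals / time = 128 / 6 = 21.33 per hour

21.33 per hour


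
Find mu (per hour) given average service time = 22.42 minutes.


mu = 60 / avg_service_time = 60 / 22.42 = 2.68 per hour

2.68 per hour


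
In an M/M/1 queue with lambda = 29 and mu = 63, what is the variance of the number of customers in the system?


rho = 29/63; Var(N) = rho/(1-rho)^2 = 1.58

1.58


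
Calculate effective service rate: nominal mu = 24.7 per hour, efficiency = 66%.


Effective rate = mu * efficiency = 24.7 * 0.66 = 16.3 per hour

16.3 per hour


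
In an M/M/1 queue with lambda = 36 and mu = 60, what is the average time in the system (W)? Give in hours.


W = 1/(mu - lambda) = 1/(60 - 36) = 0.0417 hours

0.0417 hours


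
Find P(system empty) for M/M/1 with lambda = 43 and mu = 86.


P0 = 1 - rho = 1 - 43/86 = 0.5

0.5


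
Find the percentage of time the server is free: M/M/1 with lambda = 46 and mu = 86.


Idle fraction = (1 - rho) * 100 = (1 - 46/86) * 100 = 46.5%

46.5%


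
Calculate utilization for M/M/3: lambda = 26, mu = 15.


rho = lambda/(c*mu) = 26/(3*15) = 0.5778

0.5778


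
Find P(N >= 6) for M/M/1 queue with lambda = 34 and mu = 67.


P(N >= 6) = rho^6 = (34/67)^6 = 0.0171

0.0171


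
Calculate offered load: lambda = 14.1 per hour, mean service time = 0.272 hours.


Offered load a = lambda * E[S] = 14.1 * 0.272 = 3.84 Erlangs

3.84 Erlangs


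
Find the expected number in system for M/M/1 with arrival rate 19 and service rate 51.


rho = 19/51; L = rho/(1-rho) = 0.59

0.59


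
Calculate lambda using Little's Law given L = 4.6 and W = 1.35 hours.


lambda = L / W = 4.6 / 1.35 = 3.41 per hour

3.41 per hour


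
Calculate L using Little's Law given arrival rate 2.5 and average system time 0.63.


L = lambda * W = 2.5 * 0.63 = 1.58

1.58


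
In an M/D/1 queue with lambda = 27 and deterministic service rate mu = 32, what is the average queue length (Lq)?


M/D/1: Lq = rho^2 / (2*(1-rho)) where rho = 27/32; Lq = 2.28

2.28


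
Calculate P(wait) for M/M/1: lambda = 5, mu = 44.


P(wait) = rho = lambda/mu = 5/44 = 0.1136

0.1136


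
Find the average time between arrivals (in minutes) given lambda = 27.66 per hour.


Mean interarrival time = 60/lambda = 60/27.66 = 2.17 minutes

2.17 minutes


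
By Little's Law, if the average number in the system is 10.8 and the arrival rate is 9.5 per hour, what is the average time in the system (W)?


W = L / lambda = 10.8 / 9.5 = 1.1368 hours

1.1368 hours


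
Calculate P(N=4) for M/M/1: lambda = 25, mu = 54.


rho = 25/54; P(n) = (1-rho)*rho^n = (1-25/54)*(25/54)^4 = 0.0247

0.0247


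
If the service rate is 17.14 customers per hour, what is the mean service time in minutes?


Mean service time = 60/mu = 60/17.14 = 3.5 minutes

3.5 minutes


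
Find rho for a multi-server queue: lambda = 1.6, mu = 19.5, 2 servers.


rho = lambda / (c * mu) = 1.6 / (2 * 19.5) = 0.041

0.041


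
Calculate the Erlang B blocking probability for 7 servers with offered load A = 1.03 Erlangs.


B(N,A) = (A^N/N!) / sum(A^k/k!, k=0..N) with N=7, A=1.03 = 0.0001

0.0001


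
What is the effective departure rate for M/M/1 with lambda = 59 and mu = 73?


For a stable queue (lambda < mu), throughput = lambda = 59 per hour

59 per hour


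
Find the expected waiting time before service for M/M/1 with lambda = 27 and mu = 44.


rho = 27/44; Wq = rho/(mu - lambda) = 0.0361 hours

0.0361 hours


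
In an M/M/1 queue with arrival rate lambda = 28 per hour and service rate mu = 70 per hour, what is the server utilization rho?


rho = lambda/mu = 28/70 = 0.4

0.4


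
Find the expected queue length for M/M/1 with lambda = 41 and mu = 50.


rho = 41/50; Lq = rho^2/(1-rho) = 3.74

3.74


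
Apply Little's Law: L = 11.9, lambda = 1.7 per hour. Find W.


W = L / lambda = 11.9 / 1.7 = 7.0 hours

7.0 hours


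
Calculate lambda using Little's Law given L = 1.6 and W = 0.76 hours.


lambda = L / W = 1.6 / 0.76 = 2.11 per hour

2.11 per hour


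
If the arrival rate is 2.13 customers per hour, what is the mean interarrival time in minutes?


Mean interarrival time = 60/lambda = 60/2.13 = 28.17 minutes

28.17 minutes


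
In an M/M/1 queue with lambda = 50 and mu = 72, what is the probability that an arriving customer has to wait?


P(wait) = rho = lambda/mu = 50/72 = 0.6944

0.6944


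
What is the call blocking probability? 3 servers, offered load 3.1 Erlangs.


B(N,A) = (A^N/N!) / sum(A^k/k!, k=0..N) with N=3, A=3.1 = 0.358

0.358


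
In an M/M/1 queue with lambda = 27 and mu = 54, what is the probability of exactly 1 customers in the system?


rho = 27/54; P(n) = (1-rho)*rho^n = (1-27/54)*(27/54)^1 = 0.25

0.25


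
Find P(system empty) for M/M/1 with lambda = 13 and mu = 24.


P0 = 1 - rho = 1 - 13/24 = 0.4583

0.4583


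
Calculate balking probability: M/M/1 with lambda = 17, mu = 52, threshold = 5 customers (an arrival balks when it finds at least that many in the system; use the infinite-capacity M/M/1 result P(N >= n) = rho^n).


P(N >= 5) = rho^5 = (17/52)^5 = 0.0037

0.0037


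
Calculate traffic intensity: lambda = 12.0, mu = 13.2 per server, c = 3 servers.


rho = lambda / (c * mu) = 12.0 / (3 * 13.2) = 0.303

0.303


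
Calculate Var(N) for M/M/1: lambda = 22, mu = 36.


rho = 22/36; Var(N) = rho/(1-rho)^2 = 4.04

4.04


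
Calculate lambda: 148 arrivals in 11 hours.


lambda = total arrivals / time = 148 / 11 = 13.45 per hour

13.45 per hour


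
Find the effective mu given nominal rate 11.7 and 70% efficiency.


Effective rate = mu * efficiency = 11.7 * 0.7 = 8.19 per hour

8.19 per hour


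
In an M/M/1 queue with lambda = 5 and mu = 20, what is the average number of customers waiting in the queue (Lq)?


rho = 5/20; Lq = rho^2/(1-rho) = 0.08

0.08


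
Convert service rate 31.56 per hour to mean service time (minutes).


Mean service time = 60/mu = 60/31.56 = 1.9 minutes

1.9 minutes


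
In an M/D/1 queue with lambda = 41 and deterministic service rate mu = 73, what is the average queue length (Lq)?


M/D/1: Lq = rho^2 / (2*(1-rho)) where rho = 41/73; Lq = 0.36

0.36


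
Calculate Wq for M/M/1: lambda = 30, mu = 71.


rho = 30/71; Wq = rho/(mu - lambda) = 0.0103 hours

0.0103 hours


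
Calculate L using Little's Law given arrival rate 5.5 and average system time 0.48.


L = lambda * W = 5.5 * 0.48 = 2.64

2.64


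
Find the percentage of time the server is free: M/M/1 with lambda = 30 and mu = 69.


Idle fraction = (1 - rho) * 100 = (1 - 30/69) * 100 = 56.5%

56.5%


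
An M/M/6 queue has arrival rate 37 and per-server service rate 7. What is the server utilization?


rho = lambda/(c*mu) = 37/(6*7) = 0.881

0.881


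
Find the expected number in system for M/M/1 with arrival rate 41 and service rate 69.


rho = 41/69; L = rho/(1-rho) = 1.46

1.46


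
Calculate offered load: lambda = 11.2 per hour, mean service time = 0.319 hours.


Offered load a = lambda * E[S] = 11.2 * 0.319 = 3.57 Erlangs

3.57 Erlangs


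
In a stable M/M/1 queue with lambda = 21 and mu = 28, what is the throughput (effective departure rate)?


For a stable queue (lambda < mu), throughput = lambda = 21 per hour

21 per hour


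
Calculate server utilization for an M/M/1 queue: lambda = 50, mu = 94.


rho = lambda/mu = 50/94 = 0.5319

0.5319


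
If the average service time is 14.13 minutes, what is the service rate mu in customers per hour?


mu = 60 / avg_service_time = 60 / 14.13 = 4.25 per hour

4.25 per hour


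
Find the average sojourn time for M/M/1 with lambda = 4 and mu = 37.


W = 1/(mu - lambda) = 1/(37 - 4) = 0.0303 hours

0.0303 hours


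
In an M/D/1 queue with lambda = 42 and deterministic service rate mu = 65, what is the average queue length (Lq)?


M/D/1: Lq = rho^2 / (2*(1-rho)) where rho = 42/65; Lq = 0.59

0.59


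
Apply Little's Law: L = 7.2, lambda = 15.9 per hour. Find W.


W = L / lambda = 7.2 / 15.9 = 0.4528 hours

0.4528 hours


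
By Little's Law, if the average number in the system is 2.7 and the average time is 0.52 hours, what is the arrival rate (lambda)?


lambda = L / W = 2.7 / 0.52 = 5.19 per hour

5.19 per hour


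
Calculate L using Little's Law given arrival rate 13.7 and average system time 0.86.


L = lambda * W = 13.7 * 0.86 = 11.78

11.78


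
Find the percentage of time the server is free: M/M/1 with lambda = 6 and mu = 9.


Idle fraction = (1 - rho) * 100 = (1 - 6/9) * 100 = 33.3%

33.3%


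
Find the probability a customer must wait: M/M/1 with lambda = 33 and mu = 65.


P(wait) = rho = lambda/mu = 33/65 = 0.5077

0.5077


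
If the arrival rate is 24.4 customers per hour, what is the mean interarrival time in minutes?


Mean interarrival time = 60/lambda = 60/24.4 = 2.46 minutes

2.46 minutes


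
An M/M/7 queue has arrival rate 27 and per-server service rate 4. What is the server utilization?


rho = lambda/(c*mu) = 27/(7*4) = 0.9643

0.9643


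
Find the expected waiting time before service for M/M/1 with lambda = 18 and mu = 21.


rho = 18/21; Wq = rho/(mu - lambda) = 0.2857 hours

0.2857 hours


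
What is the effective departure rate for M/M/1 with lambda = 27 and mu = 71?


For a stable queue (lambda < mu), throughput = lambda = 27 per hour

27 per hour


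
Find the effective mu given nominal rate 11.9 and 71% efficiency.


Effective rate = mu * efficiency = 11.9 * 0.71 = 8.45 per hour

8.45 per hour


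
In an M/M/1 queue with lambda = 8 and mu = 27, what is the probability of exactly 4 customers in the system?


rho = 8/27; P(n) = (1-rho)*rho^n = (1-8/27)*(8/27)^4 = 0.0054

0.0054


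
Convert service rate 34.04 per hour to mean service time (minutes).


Mean service time = 60/mu = 60/34.04 = 1.76 minutes

1.76 minutes


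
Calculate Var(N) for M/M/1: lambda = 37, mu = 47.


rho = 37/47; Var(N) = rho/(1-rho)^2 = 17.39

17.39


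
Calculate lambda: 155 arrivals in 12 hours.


lambda = total arrivals / time = 155 / 12 = 12.92 per hour

12.92 per hour


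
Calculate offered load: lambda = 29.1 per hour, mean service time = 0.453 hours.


Offered load a = lambda * E[S] = 29.1 * 0.453 = 13.18 Erlangs

13.18 Erlangs


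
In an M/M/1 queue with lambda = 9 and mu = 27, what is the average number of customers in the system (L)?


rho = 9/27; L = rho/(1-rho) = 0.5

0.5


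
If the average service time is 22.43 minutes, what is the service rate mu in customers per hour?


mu = 60 / avg_service_time = 60 / 22.43 = 2.67 per hour

2.67 per hour


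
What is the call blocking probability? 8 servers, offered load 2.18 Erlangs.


B(N,A) = (A^N/N!) / sum(A^k/k!, k=0..N) with N=8, A=2.18 = 0.0014

0.0014


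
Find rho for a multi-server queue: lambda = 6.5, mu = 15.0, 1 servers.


rho = lambda / (c * mu) = 6.5 / (1 * 15.0) = 0.4333

0.4333


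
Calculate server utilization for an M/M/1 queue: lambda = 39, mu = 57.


rho = lambda/mu = 39/57 = 0.6842

0.6842


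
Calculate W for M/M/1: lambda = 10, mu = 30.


W = 1/(mu - lambda) = 1/(30 - 10) = 0.05 hours

0.05 hours


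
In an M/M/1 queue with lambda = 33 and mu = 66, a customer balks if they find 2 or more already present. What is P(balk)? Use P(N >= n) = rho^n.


P(N >= 2) = rho^2 = (33/66)^2 = 0.25

0.25


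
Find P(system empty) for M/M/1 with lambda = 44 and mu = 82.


P0 = 1 - rho = 1 - 44/82 = 0.4634

0.4634


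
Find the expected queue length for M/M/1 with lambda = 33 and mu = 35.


rho = 33/35; Lq = rho^2/(1-rho) = 15.56

15.56


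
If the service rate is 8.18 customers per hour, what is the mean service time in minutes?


Mean service time = 60/mu = 60/8.18 = 7.33 minutes

7.33 minutes


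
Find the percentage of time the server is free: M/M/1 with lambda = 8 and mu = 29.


Idle fraction = (1 - rho) * 100 = (1 - 8/29) * 100 = 72.4%

72.4%


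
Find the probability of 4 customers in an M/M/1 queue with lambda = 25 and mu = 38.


rho = 25/38; P(n) = (1-rho)*rho^n = (1-25/38)*(25/38)^4 = 0.0641

0.0641


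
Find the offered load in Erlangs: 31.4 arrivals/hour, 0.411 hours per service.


Offered load a = lambda * E[S] = 31.4 * 0.411 = 12.91 Erlangs

12.91 Erlangs


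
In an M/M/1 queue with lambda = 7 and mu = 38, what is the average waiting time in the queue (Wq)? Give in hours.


rho = 7/38; Wq = rho/(mu - lambda) = 0.0059 hours

0.0059 hours


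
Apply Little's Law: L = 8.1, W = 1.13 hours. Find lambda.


lambda = L / W = 8.1 / 1.13 = 7.17 per hour

7.17 per hour


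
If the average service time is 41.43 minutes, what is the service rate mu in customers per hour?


mu = 60 / avg_service_time = 60 / 41.43 = 1.45 per hour

1.45 per hour


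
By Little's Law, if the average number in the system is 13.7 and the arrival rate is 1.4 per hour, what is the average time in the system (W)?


W = L / lambda = 13.7 / 1.4 = 9.7857 hours

9.7857 hours


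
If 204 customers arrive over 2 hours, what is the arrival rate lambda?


lambda = total arrivals / time = 204 / 2 = 102.0 per hour

102.0 per hour


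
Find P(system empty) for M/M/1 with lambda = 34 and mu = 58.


P0 = 1 - rho = 1 - 34/58 = 0.4138

0.4138


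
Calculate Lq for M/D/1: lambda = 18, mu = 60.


M/D/1: Lq = rho^2 / (2*(1-rho)) where rho = 18/60; Lq = 0.06

0.06


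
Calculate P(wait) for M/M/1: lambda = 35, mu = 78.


P(wait) = rho = lambda/mu = 35/78 = 0.4487

0.4487


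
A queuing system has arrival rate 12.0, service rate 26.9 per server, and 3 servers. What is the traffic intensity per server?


rho = lambda / (c * mu) = 12.0 / (3 * 26.9) = 0.1487

0.1487


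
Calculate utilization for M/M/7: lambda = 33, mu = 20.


rho = lambda/(c*mu) = 33/(7*20) = 0.2357

0.2357


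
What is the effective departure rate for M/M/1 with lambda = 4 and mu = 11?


For a stable queue (lambda < mu), throughput = lambda = 4 per hour

4 per hour


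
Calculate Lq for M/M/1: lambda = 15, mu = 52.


rho = 15/52; Lq = rho^2/(1-rho) = 0.12

0.12


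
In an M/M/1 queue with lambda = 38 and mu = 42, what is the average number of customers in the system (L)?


rho = 38/42; L = rho/(1-rho) = 9.5

9.5


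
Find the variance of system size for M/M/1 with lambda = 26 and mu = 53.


rho = 26/53; Var(N) = rho/(1-rho)^2 = 1.89

1.89


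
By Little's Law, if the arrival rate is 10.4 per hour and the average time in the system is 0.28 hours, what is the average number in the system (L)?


L = lambda * W = 10.4 * 0.28 = 2.91

2.91


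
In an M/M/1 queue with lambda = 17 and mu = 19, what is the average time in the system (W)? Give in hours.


W = 1/(mu - lambda) = 1/(19 - 17) = 0.5 hours

0.5 hours


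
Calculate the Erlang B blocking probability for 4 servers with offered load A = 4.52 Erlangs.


B(N,A) = (A^N/N!) / sum(A^k/k!, k=0..N) with N=4, A=4.52 = 0.3585

0.3585


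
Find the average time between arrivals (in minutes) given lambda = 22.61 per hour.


Mean interarrival time = 60/lambda = 60/22.61 = 2.65 minutes

2.65 minutes


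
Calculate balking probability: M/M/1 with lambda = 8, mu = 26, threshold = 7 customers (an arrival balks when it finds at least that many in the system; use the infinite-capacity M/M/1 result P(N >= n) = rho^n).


P(N >= 7) = rho^7 = (8/26)^7 = 0.0003

0.0003


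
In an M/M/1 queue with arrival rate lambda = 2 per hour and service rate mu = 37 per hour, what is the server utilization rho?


rho = lambda/mu = 2/37 = 0.0541

0.0541


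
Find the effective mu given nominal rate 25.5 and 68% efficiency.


Effective rate = mu * efficiency = 25.5 * 0.68 = 17.34 per hour

17.34 per hour
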